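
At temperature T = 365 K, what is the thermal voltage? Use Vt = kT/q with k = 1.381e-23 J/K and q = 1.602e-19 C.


Step 1: kT = 1.381e-23 * 365 = 5.04065e-21 J
Step 2: Vt = kT/q = 5.04065e-21 / 1.602e-19
Step 3: Vt = 0.03146 V

0.03146


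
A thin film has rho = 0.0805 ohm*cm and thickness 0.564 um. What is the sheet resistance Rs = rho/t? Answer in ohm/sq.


Step 1: Convert thickness to cm: t = 0.564 um = 5.6400e-05 cm
Step 2: Rs = rho / t = 0.0805 / 5.6400e-05
Step 3: Rs = 1427.3 ohm/sq

1427.3


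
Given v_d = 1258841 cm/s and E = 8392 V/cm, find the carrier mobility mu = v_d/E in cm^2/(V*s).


Step 1: mu = v_d / E
Step 2: mu = 1258841 / 8392
Step 3: mu = 150.0 cm^2/(V*s)

150.0


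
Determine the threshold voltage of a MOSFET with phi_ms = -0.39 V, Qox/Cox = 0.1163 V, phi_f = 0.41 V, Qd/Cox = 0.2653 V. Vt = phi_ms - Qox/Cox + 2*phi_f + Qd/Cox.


Step 1: Vt = phi_ms - Qox/Cox + 2*phi_f + Qd/Cox
Step 2: Vt = -0.39 - 0.1163 + 2*0.41 + 0.2653
Step 3: Vt = -0.39 - 0.1163 + 0.82 + 0.2653
Step 4: Vt = 0.579 V

0.579


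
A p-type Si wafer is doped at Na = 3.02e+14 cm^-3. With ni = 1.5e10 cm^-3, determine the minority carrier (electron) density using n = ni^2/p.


Step 1: Majority hole concentration p ≈ Na = 3.02e+14 cm^-3
Step 2: n = ni^2 / Na = (1.5e10)^2 / 3.02e+14
Step 3: n = 7.45e+05 cm^-3

7.45e+05


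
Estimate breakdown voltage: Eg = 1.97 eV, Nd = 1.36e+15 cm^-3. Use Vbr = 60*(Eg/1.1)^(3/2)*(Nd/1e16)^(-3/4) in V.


Step 1: Eg/1.1 = 1.97/1.1 = 1.790909
Step 2: (Eg/1.1)^1.5 = 1.790909^1.5 = 2.396681
Step 3: (Nd/1e16)^(-0.75) = (0.136)^(-0.75) = 4.465250
Step 4: Vbr = 60 * 2.396681 * 4.465250 = 642.1 V

642.1


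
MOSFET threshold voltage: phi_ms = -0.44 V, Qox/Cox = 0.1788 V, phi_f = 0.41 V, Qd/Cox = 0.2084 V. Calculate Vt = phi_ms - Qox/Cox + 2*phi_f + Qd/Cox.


Step 1: Vt = phi_ms - Qox/Cox + 2*phi_f + Qd/Cox
Step 2: Vt = -0.44 - 0.1788 + 2*0.41 + 0.2084
Step 3: Vt = -0.44 - 0.1788 + 0.82 + 0.2084
Step 4: Vt = 0.4096 V

0.4096


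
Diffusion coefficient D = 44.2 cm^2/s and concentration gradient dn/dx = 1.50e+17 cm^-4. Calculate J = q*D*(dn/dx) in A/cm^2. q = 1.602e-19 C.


Step 1: J = q * D * (dn/dx)
Step 2: J = 1.602e-19 * 44.2 * 1.50e+17
Step 3: J = 1.06e+00 A/cm^2

1.06e+00


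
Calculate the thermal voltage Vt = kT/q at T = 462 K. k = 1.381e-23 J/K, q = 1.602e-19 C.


Step 1: kT = 1.381e-23 * 462 = 6.38022e-21 J
Step 2: Vt = kT/q = 6.38022e-21 / 1.602e-19
Step 3: Vt = 0.03983 V

0.03983


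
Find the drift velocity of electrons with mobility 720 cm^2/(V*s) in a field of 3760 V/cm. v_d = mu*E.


Step 1: v_d = mu * E
Step 2: v_d = 720 * 3760 = 2707200
Step 3: v_d = 2.71e+06 cm/s

2.71e+06


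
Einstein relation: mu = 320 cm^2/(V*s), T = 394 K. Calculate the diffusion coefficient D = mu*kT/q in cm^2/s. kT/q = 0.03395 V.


Step 1: D = mu * (kT/q)
Step 2: D = 320 * 0.03395
Step 3: D = 10.86 cm^2/s

10.86


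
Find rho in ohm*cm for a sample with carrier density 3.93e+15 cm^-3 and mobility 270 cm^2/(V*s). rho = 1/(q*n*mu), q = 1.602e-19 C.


Step 1: sigma = q * n * mu = 1.602e-19 * 3.93e+15 * 270 = 1.69988e-01 S/cm
Step 2: rho = 1 / sigma = 1 / 1.69988e-01 = 5.883 ohm*cm

5.883


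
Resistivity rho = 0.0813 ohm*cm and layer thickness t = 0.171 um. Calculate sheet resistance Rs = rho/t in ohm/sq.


Step 1: Convert thickness to cm: t = 0.171 um = 1.7100e-05 cm
Step 2: Rs = rho / t = 0.0813 / 1.7100e-05
Step 3: Rs = 4754.4 ohm/sq

4754.4


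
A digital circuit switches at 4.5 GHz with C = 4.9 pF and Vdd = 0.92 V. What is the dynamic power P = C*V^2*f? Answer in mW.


Step 1: V^2 = 0.92^2 = 0.8464 V^2
Step 2: P = C*V^2*f = 4.9e-12 F * 0.8464 * 4.5e9 Hz
Step 3: P = 1.866312e-02 W
Step 4: P = 18.663 mW

18.663


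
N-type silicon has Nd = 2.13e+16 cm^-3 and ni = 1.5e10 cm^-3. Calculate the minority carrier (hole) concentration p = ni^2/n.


Step 1: Since Nd >> ni, n ≈ Nd = 2.13e+16 cm^-3
Step 2: p = ni^2 / n = (1.5e10)^2 / 2.13e+16
Step 3: p = 2.25e20 / 2.13e+16 = 1.06e+04 cm^-3

1.06e+04


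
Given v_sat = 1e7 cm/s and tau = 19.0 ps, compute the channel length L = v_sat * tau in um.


Step 1: tau in seconds = 19.0 ps * 1e-12 = 1.9000e-11 s
Step 2: L = v_sat * tau = 1e7 * 1.9000e-11 = 1.9000e-04 cm
Step 3: L in um = 1.9000e-04 * 1e4 = 1.9 um

1.9


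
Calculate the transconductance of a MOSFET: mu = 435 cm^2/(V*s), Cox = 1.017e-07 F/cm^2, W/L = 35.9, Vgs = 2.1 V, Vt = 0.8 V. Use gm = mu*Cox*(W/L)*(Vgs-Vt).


Step 1: Vov = Vgs - Vt = 2.1 - 0.8 = 1.3 V
Step 2: gm = mu * Cox * (W/L) * Vov
Step 3: gm = 435 * 1.017e-07 * 35.9 * 1.3 = 2.06e-03 S

2.06e-03


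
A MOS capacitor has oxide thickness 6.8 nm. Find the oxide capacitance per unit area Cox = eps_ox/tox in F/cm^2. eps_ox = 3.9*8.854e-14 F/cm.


Step 1: eps_ox = 3.9 * 8.854e-14 = 3.45306e-13 F/cm
Step 2: tox in cm = 6.8 nm * 1e-7 = 6.8000e-07 cm
Step 3: Cox = 3.45306e-13 / 6.8000e-07 = 5.08e-07 F/cm^2

5.08e-07


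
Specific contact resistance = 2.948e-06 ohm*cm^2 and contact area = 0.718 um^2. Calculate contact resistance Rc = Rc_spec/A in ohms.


Step 1: Convert area to cm^2: 0.718 um^2 = 7.1800e-09 cm^2
Step 2: Rc = Rc_spec / A = 2.948e-06 / 7.1800e-09
Step 3: Rc = 4.11e+02 ohms

4.11e+02


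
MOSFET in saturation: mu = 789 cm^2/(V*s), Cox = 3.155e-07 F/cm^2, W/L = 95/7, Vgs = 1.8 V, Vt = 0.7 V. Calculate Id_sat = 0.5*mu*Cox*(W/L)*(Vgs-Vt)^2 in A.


Step 1: Overdrive voltage Vov = Vgs - Vt = 1.8 - 0.7 = 1.1 V
Step 2: W/L = 95/7 = 13.5714
Step 3: Id = 0.5 * 789 * 3.155e-07 * 13.5714 * 1.1^2
Step 4: Id = 2.04e-03 A

2.04e-03


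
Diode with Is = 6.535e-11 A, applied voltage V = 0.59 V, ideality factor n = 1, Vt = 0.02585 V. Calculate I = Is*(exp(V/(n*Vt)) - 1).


Step 1: V/(n*Vt) = 0.59/(1*0.02585) = 22.8240
Step 2: exp(22.8240) = 8.1722e+09
Step 3: I = 6.535e-11 * (8.1722e+09 - 1) = 5.34e-01 A

5.34e-01


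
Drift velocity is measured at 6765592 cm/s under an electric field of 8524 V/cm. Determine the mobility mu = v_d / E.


Step 1: mu = v_d / E
Step 2: mu = 6765592 / 8524
Step 3: mu = 793.71 cm^2/(V*s)

793.71


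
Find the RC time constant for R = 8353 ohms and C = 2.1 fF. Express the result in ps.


Step 1: tau = R * C
Step 2: tau = 8353 * 2.1 fF = 8353 * 2.1e-15 F
Step 3: tau = 1.75413e-11 s = 17.5413 ps

17.5413


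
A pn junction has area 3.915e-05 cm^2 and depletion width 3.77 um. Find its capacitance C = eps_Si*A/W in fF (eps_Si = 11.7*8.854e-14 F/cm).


Step 1: eps_Si = 11.7 * 8.854e-14 = 1.035918e-12 F/cm
Step 2: W in cm = 3.77 * 1e-4 = 3.77e-04 cm
Step 3: C = 1.035918e-12 * 3.915e-05 / 3.77e-04 = 1.075761e-13 F
Step 4: C = 107.58 fF

107.58


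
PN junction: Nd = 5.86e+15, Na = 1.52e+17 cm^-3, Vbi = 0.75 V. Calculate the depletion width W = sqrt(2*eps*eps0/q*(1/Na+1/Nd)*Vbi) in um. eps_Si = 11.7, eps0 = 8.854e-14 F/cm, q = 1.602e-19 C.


Step 1: 1/Na + 1/Nd = 1/1.52e+17 + 1/5.86e+15 = 1.77227e-16
Step 2: 2*eps*eps0/q = 2*11.7*8.854e-14/1.602e-19 = 1.293281e+07
Step 3: W^2 = 1.293281e+07 * 1.77227e-16 * 0.75 = 1.71903e-09
Step 4: W = sqrt(1.71903e-09) = 4.146e-05 cm = 0.4146 um

0.4146


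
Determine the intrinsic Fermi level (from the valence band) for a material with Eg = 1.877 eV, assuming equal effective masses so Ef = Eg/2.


Step 1: For an intrinsic semiconductor, the Fermi level sits at midgap.
Step 2: Ef = Eg / 2 = 1.877 / 2 = 0.9385 eV

0.9385


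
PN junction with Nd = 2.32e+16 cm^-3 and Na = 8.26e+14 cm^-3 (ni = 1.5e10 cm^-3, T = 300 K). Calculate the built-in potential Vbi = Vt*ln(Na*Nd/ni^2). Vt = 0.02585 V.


Step 1: Compute Na*Nd/ni^2 = 8.26e+14 * 2.32e+16 / (1.5e10)^2 = 8.5170e+10
Step 2: ln(8.5170e+10) = 25.1679
Step 3: Vbi = 0.02585 * 25.1679 = 0.651 V

0.651


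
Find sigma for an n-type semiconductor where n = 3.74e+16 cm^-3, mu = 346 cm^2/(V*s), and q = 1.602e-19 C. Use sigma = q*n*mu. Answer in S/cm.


Step 1: sigma = q * n * mu
Step 2: sigma = 1.602e-19 * 3.74e+16 * 346
Step 3: sigma = 2.073e+00 S/cm

2.073e+00


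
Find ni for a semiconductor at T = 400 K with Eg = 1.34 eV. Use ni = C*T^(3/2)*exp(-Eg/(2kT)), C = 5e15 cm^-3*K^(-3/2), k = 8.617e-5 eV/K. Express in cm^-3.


Step 1: Compute kT = 8.617e-5 * 400 = 0.034468 eV
Step 2: Exponent = -Eg/(2kT) = -1.34/(2*0.034468) = -19.43832
Step 3: T^(3/2) = 400^1.5 = 8000.00
Step 4: ni = 5e15 * 8000.00 * exp(-19.43832) = 1.45e+11 cm^-3

1.45e+11


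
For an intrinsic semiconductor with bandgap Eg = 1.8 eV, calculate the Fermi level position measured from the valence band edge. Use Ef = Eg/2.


Step 1: For an intrinsic semiconductor, the Fermi level sits at midgap.
Step 2: Ef = Eg / 2 = 1.8 / 2 = 0.9 eV

0.9


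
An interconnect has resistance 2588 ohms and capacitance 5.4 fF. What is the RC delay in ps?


Step 1: tau = R * C
Step 2: tau = 2588 * 5.4 fF = 2588 * 5.4e-15 F
Step 3: tau = 1.39752e-11 s = 13.9752 ps

13.9752


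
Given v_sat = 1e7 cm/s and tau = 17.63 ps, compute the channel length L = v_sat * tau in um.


Step 1: tau in seconds = 17.63 ps * 1e-12 = 1.7630e-11 s
Step 2: L = v_sat * tau = 1e7 * 1.7630e-11 = 1.7630e-04 cm
Step 3: L in um = 1.7630e-04 * 1e4 = 1.763 um

1.763


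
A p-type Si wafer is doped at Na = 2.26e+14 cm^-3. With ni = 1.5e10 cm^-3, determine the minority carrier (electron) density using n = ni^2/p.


Step 1: Majority hole concentration p ≈ Na = 2.26e+14 cm^-3
Step 2: n = ni^2 / Na = (1.5e10)^2 / 2.26e+14
Step 3: n = 9.96e+05 cm^-3

9.96e+05


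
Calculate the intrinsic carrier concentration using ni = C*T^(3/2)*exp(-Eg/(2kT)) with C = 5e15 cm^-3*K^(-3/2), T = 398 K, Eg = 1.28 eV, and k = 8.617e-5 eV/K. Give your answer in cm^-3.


Step 1: Compute kT = 8.617e-5 * 398 = 0.03429566 eV
Step 2: Exponent = -Eg/(2kT) = -1.28/(2*0.03429566) = -18.66125
Step 3: T^(3/2) = 398^1.5 = 7940.08
Step 4: ni = 5e15 * 7940.08 * exp(-18.66125) = 3.12e+11 cm^-3

3.12e+11


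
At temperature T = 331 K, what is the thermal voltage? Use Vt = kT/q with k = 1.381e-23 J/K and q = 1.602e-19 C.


Step 1: kT = 1.381e-23 * 331 = 4.57111e-21 J
Step 2: Vt = kT/q = 4.57111e-21 / 1.602e-19
Step 3: Vt = 0.02853 V

0.02853


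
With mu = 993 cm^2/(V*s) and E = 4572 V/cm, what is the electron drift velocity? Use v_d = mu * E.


Step 1: v_d = mu * E
Step 2: v_d = 993 * 4572 = 4539996
Step 3: v_d = 4.54e+06 cm/s

4.54e+06


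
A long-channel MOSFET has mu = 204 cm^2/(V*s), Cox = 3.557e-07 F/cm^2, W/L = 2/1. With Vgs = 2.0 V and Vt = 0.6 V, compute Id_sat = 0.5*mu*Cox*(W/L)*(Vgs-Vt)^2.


Step 1: Overdrive voltage Vov = Vgs - Vt = 2.0 - 0.6 = 1.4 V
Step 2: W/L = 2/1 = 2
Step 3: Id = 0.5 * 204 * 3.557e-07 * 2 * 1.4^2
Step 4: Id = 1.42e-04 A

1.42e-04


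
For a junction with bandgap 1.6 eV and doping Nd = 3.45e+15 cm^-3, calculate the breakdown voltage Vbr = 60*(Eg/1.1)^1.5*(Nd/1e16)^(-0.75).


Step 1: Eg/1.1 = 1.6/1.1 = 1.454545
Step 2: (Eg/1.1)^1.5 = 1.454545^1.5 = 1.754247
Step 3: (Nd/1e16)^(-0.75) = (0.345)^(-0.75) = 2.221446
Step 4: Vbr = 60 * 1.754247 * 2.221446 = 233.8 V

233.8


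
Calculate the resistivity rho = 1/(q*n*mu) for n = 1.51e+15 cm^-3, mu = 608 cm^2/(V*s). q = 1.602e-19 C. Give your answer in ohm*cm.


Step 1: sigma = q * n * mu = 1.602e-19 * 1.51e+15 * 608 = 1.47076e-01 S/cm
Step 2: rho = 1 / sigma = 1 / 1.47076e-01 = 6.799 ohm*cm

6.799


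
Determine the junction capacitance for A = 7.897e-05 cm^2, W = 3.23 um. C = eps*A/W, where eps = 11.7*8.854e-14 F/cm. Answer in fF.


Step 1: eps_Si = 11.7 * 8.854e-14 = 1.035918e-12 F/cm
Step 2: W in cm = 3.23 * 1e-4 = 3.23e-04 cm
Step 3: C = 1.035918e-12 * 7.897e-05 / 3.23e-04 = 2.532707e-13 F
Step 4: C = 253.27 fF

253.27


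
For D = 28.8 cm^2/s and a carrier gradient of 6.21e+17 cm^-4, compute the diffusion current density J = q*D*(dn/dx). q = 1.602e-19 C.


Step 1: J = q * D * (dn/dx)
Step 2: J = 1.602e-19 * 28.8 * 6.21e+17
Step 3: J = 2.87e+00 A/cm^2

2.87e+00


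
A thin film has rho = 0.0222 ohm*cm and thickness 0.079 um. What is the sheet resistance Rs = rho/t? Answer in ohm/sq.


Step 1: Convert thickness to cm: t = 0.079 um = 7.9000e-06 cm
Step 2: Rs = rho / t = 0.0222 / 7.9000e-06
Step 3: Rs = 2810.1 ohm/sq

2810.1


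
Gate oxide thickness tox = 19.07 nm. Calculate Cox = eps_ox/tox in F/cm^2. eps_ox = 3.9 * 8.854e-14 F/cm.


Step 1: eps_ox = 3.9 * 8.854e-14 = 3.45306e-13 F/cm
Step 2: tox in cm = 19.07 nm * 1e-7 = 1.9070e-06 cm
Step 3: Cox = 3.45306e-13 / 1.9070e-06 = 1.81e-07 F/cm^2

1.81e-07


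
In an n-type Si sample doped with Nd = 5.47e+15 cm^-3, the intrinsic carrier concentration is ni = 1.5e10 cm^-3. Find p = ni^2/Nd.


Step 1: Since Nd >> ni, n ≈ Nd = 5.47e+15 cm^-3
Step 2: p = ni^2 / n = (1.5e10)^2 / 5.47e+15
Step 3: p = 2.25e20 / 5.47e+15 = 4.11e+04 cm^-3

4.11e+04


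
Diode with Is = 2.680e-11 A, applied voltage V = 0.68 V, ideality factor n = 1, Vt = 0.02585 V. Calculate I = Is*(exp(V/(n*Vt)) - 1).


Step 1: V/(n*Vt) = 0.68/(1*0.02585) = 26.3056
Step 2: exp(26.3056) = 2.6569e+11
Step 3: I = 2.680e-11 * (2.6569e+11 - 1) = 7.12e+00 A

7.12e+00


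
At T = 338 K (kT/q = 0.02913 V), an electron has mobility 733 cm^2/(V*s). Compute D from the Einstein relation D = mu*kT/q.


Step 1: D = mu * (kT/q)
Step 2: D = 733 * 0.02913
Step 3: D = 21.35 cm^2/s

21.35


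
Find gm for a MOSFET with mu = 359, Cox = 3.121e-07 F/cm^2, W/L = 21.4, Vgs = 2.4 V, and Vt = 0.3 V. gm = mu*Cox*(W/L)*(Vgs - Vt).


Step 1: Vov = Vgs - Vt = 2.4 - 0.3 = 2.1 V
Step 2: gm = mu * Cox * (W/L) * Vov
Step 3: gm = 359 * 3.121e-07 * 21.4 * 2.1 = 5.04e-03 S

5.04e-03


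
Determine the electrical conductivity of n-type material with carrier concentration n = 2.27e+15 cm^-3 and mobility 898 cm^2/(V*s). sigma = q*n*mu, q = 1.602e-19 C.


Step 1: sigma = q * n * mu
Step 2: sigma = 1.602e-19 * 2.27e+15 * 898
Step 3: sigma = 3.266e-01 S/cm

3.266e-01


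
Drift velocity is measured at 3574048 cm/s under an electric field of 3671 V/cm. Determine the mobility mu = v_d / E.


Step 1: mu = v_d / E
Step 2: mu = 3574048 / 3671
Step 3: mu = 973.59 cm^2/(V*s)

973.59


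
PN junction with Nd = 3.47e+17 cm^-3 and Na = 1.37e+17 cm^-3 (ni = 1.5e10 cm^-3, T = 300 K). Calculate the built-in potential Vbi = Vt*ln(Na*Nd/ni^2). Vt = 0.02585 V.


Step 1: Compute Na*Nd/ni^2 = 1.37e+17 * 3.47e+17 / (1.5e10)^2 = 2.1128e+14
Step 2: ln(2.1128e+14) = 32.9842
Step 3: Vbi = 0.02585 * 32.9842 = 0.853 V

0.853


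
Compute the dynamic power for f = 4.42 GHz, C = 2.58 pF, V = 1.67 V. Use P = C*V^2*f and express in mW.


Step 1: V^2 = 1.67^2 = 2.7889 V^2
Step 2: P = C*V^2*f = 2.58e-12 F * 2.7889 * 4.42e9 Hz
Step 3: P = 3.180350004e-02 W
Step 4: P = 31.804 mW

31.804


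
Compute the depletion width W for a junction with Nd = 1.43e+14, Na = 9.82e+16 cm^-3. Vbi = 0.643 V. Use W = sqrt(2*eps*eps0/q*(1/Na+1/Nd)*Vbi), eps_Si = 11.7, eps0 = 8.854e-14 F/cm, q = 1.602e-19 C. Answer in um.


Step 1: 1/Na + 1/Nd = 1/9.82e+16 + 1/1.43e+14 = 7.00319e-15
Step 2: 2*eps*eps0/q = 2*11.7*8.854e-14/1.602e-19 = 1.293281e+07
Step 3: W^2 = 1.293281e+07 * 7.00319e-15 * 0.643 = 5.82371e-08
Step 4: W = sqrt(5.82371e-08) = 2.413e-04 cm = 2.413 um

2.413


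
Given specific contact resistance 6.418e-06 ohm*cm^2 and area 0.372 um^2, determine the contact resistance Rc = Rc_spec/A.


Step 1: Convert area to cm^2: 0.372 um^2 = 3.7200e-09 cm^2
Step 2: Rc = Rc_spec / A = 6.418e-06 / 3.7200e-09
Step 3: Rc = 1.73e+03 ohms

1.73e+03


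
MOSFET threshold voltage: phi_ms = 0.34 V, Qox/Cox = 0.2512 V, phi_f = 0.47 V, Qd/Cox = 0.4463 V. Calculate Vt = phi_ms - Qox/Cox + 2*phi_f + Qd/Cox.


Step 1: Vt = phi_ms - Qox/Cox + 2*phi_f + Qd/Cox
Step 2: Vt = 0.34 - 0.2512 + 2*0.47 + 0.4463
Step 3: Vt = 0.34 - 0.2512 + 0.94 + 0.4463
Step 4: Vt = 1.4751 V

1.4751


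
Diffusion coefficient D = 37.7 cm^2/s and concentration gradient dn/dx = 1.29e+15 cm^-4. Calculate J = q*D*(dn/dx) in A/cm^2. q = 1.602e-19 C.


Step 1: J = q * D * (dn/dx)
Step 2: J = 1.602e-19 * 37.7 * 1.29e+15
Step 3: J = 7.79e-03 A/cm^2

7.79e-03


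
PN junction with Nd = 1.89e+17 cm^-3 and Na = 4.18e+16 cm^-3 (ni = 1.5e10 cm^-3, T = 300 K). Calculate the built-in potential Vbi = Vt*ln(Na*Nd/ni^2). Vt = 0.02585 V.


Step 1: Compute Na*Nd/ni^2 = 4.18e+16 * 1.89e+17 / (1.5e10)^2 = 3.5112e+13
Step 2: ln(3.5112e+13) = 31.1896
Step 3: Vbi = 0.02585 * 31.1896 = 0.806 V

0.806


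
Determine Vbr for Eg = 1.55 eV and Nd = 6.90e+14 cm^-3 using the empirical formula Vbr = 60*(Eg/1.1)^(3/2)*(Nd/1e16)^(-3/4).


Step 1: Eg/1.1 = 1.55/1.1 = 1.409091
Step 2: (Eg/1.1)^1.5 = 1.409091^1.5 = 1.672663
Step 3: (Nd/1e16)^(-0.75) = (0.069)^(-0.75) = 7.427851
Step 4: Vbr = 60 * 1.672663 * 7.427851 = 745.5 V

745.5


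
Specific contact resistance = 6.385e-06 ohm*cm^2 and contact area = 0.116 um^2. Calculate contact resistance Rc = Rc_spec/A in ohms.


Step 1: Convert area to cm^2: 0.116 um^2 = 1.1600e-09 cm^2
Step 2: Rc = Rc_spec / A = 6.385e-06 / 1.1600e-09
Step 3: Rc = 5.50e+03 ohms

5.50e+03


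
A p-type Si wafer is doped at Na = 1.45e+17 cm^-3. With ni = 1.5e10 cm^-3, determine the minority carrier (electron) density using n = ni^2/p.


Step 1: Majority hole concentration p ≈ Na = 1.45e+17 cm^-3
Step 2: n = ni^2 / Na = (1.5e10)^2 / 1.45e+17
Step 3: n = 1.55e+03 cm^-3

1.55e+03


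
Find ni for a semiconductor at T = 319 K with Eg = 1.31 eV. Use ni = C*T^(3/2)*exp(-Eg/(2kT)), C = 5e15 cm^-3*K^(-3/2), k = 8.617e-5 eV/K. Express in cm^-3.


Step 1: Compute kT = 8.617e-5 * 319 = 0.02748823 eV
Step 2: Exponent = -Eg/(2kT) = -1.31/(2*0.02748823) = -23.82838
Step 3: T^(3/2) = 319^1.5 = 5697.52
Step 4: ni = 5e15 * 5697.52 * exp(-23.82838) = 1.28e+09 cm^-3

1.28e+09


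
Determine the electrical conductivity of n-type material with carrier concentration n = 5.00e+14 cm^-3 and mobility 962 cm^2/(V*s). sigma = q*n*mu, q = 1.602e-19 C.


Step 1: sigma = q * n * mu
Step 2: sigma = 1.602e-19 * 5.00e+14 * 962
Step 3: sigma = 7.706e-02 S/cm

7.706e-02


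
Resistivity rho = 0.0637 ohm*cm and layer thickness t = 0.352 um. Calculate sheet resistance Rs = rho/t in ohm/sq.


Step 1: Convert thickness to cm: t = 0.352 um = 3.5200e-05 cm
Step 2: Rs = rho / t = 0.0637 / 3.5200e-05
Step 3: Rs = 1809.7 ohm/sq

1809.7


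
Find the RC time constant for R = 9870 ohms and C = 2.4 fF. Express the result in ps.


Step 1: tau = R * C
Step 2: tau = 9870 * 2.4 fF = 9870 * 2.4e-15 F
Step 3: tau = 2.3688e-11 s = 23.688 ps

23.688


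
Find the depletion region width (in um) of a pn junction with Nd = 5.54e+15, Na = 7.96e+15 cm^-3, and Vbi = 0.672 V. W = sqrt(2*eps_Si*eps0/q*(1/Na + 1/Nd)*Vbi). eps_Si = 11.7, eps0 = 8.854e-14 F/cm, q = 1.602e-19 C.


Step 1: 1/Na + 1/Nd = 1/7.96e+15 + 1/5.54e+15 = 3.06134e-16
Step 2: 2*eps*eps0/q = 2*11.7*8.854e-14/1.602e-19 = 1.293281e+07
Step 3: W^2 = 1.293281e+07 * 3.06134e-16 * 0.672 = 2.66056e-09
Step 4: W = sqrt(2.66056e-09) = 5.158e-05 cm = 0.5158 um

0.5158


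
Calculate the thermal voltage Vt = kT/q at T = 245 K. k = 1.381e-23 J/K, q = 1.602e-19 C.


Step 1: kT = 1.381e-23 * 245 = 3.38345e-21 J
Step 2: Vt = kT/q = 3.38345e-21 / 1.602e-19
Step 3: Vt = 0.02112 V

0.02112


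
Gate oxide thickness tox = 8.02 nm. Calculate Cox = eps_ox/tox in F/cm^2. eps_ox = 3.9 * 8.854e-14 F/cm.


Step 1: eps_ox = 3.9 * 8.854e-14 = 3.45306e-13 F/cm
Step 2: tox in cm = 8.02 nm * 1e-7 = 8.0200e-07 cm
Step 3: Cox = 3.45306e-13 / 8.0200e-07 = 4.31e-07 F/cm^2

4.31e-07


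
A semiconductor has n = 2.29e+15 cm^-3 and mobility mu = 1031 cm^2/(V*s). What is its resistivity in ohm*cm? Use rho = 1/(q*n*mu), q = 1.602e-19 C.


Step 1: sigma = q * n * mu = 1.602e-19 * 2.29e+15 * 1031 = 3.78231e-01 S/cm
Step 2: rho = 1 / sigma = 1 / 3.78231e-01 = 2.644 ohm*cm

2.644


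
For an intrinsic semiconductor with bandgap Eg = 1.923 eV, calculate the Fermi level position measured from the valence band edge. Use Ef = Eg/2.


Step 1: For an intrinsic semiconductor, the Fermi level sits at midgap.
Step 2: Ef = Eg / 2 = 1.923 / 2 = 0.9615 eV

0.9615


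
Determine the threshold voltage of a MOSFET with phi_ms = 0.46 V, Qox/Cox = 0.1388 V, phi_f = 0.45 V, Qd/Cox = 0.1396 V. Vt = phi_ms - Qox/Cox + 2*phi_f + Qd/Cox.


Step 1: Vt = phi_ms - Qox/Cox + 2*phi_f + Qd/Cox
Step 2: Vt = 0.46 - 0.1388 + 2*0.45 + 0.1396
Step 3: Vt = 0.46 - 0.1388 + 0.9 + 0.1396
Step 4: Vt = 1.3608 V

1.3608


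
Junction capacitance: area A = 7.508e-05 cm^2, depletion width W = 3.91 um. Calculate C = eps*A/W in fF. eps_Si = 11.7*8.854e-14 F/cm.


Step 1: eps_Si = 11.7 * 8.854e-14 = 1.035918e-12 F/cm
Step 2: W in cm = 3.91 * 1e-4 = 3.91e-04 cm
Step 3: C = 1.035918e-12 * 7.508e-05 / 3.91e-04 = 1.989175e-13 F
Step 4: C = 198.92 fF

198.92


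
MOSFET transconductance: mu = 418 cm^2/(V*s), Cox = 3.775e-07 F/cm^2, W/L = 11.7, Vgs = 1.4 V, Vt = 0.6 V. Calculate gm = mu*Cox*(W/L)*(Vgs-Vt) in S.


Step 1: Vov = Vgs - Vt = 1.4 - 0.6 = 0.8 V
Step 2: gm = mu * Cox * (W/L) * Vov
Step 3: gm = 418 * 3.775e-07 * 11.7 * 0.8 = 1.48e-03 S

1.48e-03


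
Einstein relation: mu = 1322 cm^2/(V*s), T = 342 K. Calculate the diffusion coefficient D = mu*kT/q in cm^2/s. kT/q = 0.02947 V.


Step 1: D = mu * (kT/q)
Step 2: D = 1322 * 0.02947
Step 3: D = 38.96 cm^2/s

38.96


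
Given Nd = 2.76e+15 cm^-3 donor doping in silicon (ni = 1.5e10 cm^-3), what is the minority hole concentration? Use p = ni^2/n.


Step 1: Since Nd >> ni, n ≈ Nd = 2.76e+15 cm^-3
Step 2: p = ni^2 / n = (1.5e10)^2 / 2.76e+15
Step 3: p = 2.25e20 / 2.76e+15 = 8.15e+04 cm^-3

8.15e+04


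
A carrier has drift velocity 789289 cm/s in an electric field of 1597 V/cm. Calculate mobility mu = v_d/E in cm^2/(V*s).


Step 1: mu = v_d / E
Step 2: mu = 789289 / 1597
Step 3: mu = 494.23 cm^2/(V*s)

494.23


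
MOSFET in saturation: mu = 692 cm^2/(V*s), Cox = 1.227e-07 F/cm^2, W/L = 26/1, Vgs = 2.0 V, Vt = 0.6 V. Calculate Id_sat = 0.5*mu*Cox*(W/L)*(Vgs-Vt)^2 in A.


Step 1: Overdrive voltage Vov = Vgs - Vt = 2.0 - 0.6 = 1.4 V
Step 2: W/L = 26/1 = 26
Step 3: Id = 0.5 * 692 * 1.227e-07 * 26 * 1.4^2
Step 4: Id = 2.16e-03 A

2.16e-03


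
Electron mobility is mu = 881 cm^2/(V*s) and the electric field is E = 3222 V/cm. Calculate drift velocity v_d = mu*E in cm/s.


Step 1: v_d = mu * E
Step 2: v_d = 881 * 3222 = 2838582
Step 3: v_d = 2.84e+06 cm/s

2.84e+06


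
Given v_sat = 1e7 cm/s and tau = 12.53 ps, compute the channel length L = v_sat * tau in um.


Step 1: tau in seconds = 12.53 ps * 1e-12 = 1.2530e-11 s
Step 2: L = v_sat * tau = 1e7 * 1.2530e-11 = 1.2530e-04 cm
Step 3: L in um = 1.2530e-04 * 1e4 = 1.253 um

1.253


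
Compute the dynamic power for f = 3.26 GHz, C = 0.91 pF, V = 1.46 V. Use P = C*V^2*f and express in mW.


Step 1: V^2 = 1.46^2 = 2.1316 V^2
Step 2: P = C*V^2*f = 0.91e-12 F * 2.1316 * 3.26e9 Hz
Step 3: P = 6.32360456e-03 W
Step 4: P = 6.324 mW

6.324


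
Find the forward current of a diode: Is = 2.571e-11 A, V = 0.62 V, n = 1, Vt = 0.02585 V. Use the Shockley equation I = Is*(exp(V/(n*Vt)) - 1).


Step 1: V/(n*Vt) = 0.62/(1*0.02585) = 23.9845
Step 2: exp(23.9845) = 2.6082e+10
Step 3: I = 2.571e-11 * (2.6082e+10 - 1) = 6.71e-01 A

6.71e-01


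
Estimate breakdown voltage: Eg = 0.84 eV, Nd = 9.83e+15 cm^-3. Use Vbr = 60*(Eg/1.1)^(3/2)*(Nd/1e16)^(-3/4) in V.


Step 1: Eg/1.1 = 0.84/1.1 = 0.763636
Step 2: (Eg/1.1)^1.5 = 0.763636^1.5 = 0.667313
Step 3: (Nd/1e16)^(-0.75) = (0.983)^(-0.75) = 1.012943
Step 4: Vbr = 60 * 0.667313 * 1.012943 = 40.6 V

40.6


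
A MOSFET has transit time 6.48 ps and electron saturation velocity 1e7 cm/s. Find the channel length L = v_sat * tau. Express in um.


Step 1: tau in seconds = 6.48 ps * 1e-12 = 6.4800e-12 s
Step 2: L = v_sat * tau = 1e7 * 6.4800e-12 = 6.4800e-05 cm
Step 3: L in um = 6.4800e-05 * 1e4 = 0.648 um

0.648


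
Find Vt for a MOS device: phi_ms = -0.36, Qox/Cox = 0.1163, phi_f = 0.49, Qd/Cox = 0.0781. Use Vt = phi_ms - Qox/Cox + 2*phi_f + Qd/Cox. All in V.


Step 1: Vt = phi_ms - Qox/Cox + 2*phi_f + Qd/Cox
Step 2: Vt = -0.36 - 0.1163 + 2*0.49 + 0.0781
Step 3: Vt = -0.36 - 0.1163 + 0.98 + 0.0781
Step 4: Vt = 0.5818 V

0.5818


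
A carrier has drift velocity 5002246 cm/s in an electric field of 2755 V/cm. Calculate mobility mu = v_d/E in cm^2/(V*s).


Step 1: mu = v_d / E
Step 2: mu = 5002246 / 2755
Step 3: mu = 1815.7 cm^2/(V*s)

1815.7


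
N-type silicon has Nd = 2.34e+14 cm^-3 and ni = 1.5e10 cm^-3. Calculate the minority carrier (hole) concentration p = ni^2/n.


Step 1: Since Nd >> ni, n ≈ Nd = 2.34e+14 cm^-3
Step 2: p = ni^2 / n = (1.5e10)^2 / 2.34e+14
Step 3: p = 2.25e20 / 2.34e+14 = 9.62e+05 cm^-3

9.62e+05


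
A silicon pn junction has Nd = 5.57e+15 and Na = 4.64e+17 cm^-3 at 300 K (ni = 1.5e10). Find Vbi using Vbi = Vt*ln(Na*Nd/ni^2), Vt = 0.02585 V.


Step 1: Compute Na*Nd/ni^2 = 4.64e+17 * 5.57e+15 / (1.5e10)^2 = 1.1487e+13
Step 2: ln(1.1487e+13) = 30.0722
Step 3: Vbi = 0.02585 * 30.0722 = 0.777 V

0.777


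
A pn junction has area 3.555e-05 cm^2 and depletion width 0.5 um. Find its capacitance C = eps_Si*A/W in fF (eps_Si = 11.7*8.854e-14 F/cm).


Step 1: eps_Si = 11.7 * 8.854e-14 = 1.035918e-12 F/cm
Step 2: W in cm = 0.5 * 1e-4 = 5.00e-05 cm
Step 3: C = 1.035918e-12 * 3.555e-05 / 5.00e-05 = 7.365377e-13 F
Step 4: C = 736.54 fF

736.54


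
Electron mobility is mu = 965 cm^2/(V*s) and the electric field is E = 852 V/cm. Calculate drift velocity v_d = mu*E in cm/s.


Step 1: v_d = mu * E
Step 2: v_d = 965 * 852 = 822180
Step 3: v_d = 8.22e+05 cm/s

8.22e+05


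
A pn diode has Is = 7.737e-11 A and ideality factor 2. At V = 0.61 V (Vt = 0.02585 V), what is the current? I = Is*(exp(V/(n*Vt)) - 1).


Step 1: V/(n*Vt) = 0.61/(2*0.02585) = 11.7988
Step 2: exp(11.7988) = 1.3309e+05
Step 3: I = 7.737e-11 * (1.3309e+05 - 1) = 1.03e-05 A

1.03e-05


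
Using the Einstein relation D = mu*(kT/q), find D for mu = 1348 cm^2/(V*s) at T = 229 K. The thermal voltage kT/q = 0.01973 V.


Step 1: D = mu * (kT/q)
Step 2: D = 1348 * 0.01973
Step 3: D = 26.6 cm^2/s

26.6


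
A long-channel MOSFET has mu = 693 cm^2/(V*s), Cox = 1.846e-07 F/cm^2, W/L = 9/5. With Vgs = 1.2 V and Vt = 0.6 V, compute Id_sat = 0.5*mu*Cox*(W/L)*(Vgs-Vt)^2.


Step 1: Overdrive voltage Vov = Vgs - Vt = 1.2 - 0.6 = 0.6 V
Step 2: W/L = 9/5 = 1.8
Step 3: Id = 0.5 * 693 * 1.846e-07 * 1.8 * 0.6^2
Step 4: Id = 4.14e-05 A

4.14e-05


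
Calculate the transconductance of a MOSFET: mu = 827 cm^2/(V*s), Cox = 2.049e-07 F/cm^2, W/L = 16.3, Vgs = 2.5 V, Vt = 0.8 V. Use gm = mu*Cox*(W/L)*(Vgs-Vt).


Step 1: Vov = Vgs - Vt = 2.5 - 0.8 = 1.7 V
Step 2: gm = mu * Cox * (W/L) * Vov
Step 3: gm = 827 * 2.049e-07 * 16.3 * 1.7 = 4.70e-03 S

4.70e-03


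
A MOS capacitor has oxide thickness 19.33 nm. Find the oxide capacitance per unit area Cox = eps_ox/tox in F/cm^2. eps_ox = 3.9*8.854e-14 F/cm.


Step 1: eps_ox = 3.9 * 8.854e-14 = 3.45306e-13 F/cm
Step 2: tox in cm = 19.33 nm * 1e-7 = 1.9330e-06 cm
Step 3: Cox = 3.45306e-13 / 1.9330e-06 = 1.79e-07 F/cm^2

1.79e-07


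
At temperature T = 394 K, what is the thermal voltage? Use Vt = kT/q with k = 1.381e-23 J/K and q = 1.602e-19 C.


Step 1: kT = 1.381e-23 * 394 = 5.44114e-21 J
Step 2: Vt = kT/q = 5.44114e-21 / 1.602e-19
Step 3: Vt = 0.03396 V

0.03396


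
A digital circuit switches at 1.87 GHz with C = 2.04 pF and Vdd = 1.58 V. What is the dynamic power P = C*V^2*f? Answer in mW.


Step 1: V^2 = 1.58^2 = 2.4964 V^2
Step 2: P = C*V^2*f = 2.04e-12 F * 2.4964 * 1.87e9 Hz
Step 3: P = 9.52326672e-03 W
Step 4: P = 9.523 mW

9.523


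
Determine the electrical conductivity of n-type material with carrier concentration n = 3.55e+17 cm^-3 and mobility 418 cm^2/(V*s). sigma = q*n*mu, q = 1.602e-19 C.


Step 1: sigma = q * n * mu
Step 2: sigma = 1.602e-19 * 3.55e+17 * 418
Step 3: sigma = 2.377e+01 S/cm

2.377e+01


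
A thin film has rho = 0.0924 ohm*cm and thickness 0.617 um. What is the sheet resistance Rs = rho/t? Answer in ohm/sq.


Step 1: Convert thickness to cm: t = 0.617 um = 6.1700e-05 cm
Step 2: Rs = rho / t = 0.0924 / 6.1700e-05
Step 3: Rs = 1497.6 ohm/sq

1497.6


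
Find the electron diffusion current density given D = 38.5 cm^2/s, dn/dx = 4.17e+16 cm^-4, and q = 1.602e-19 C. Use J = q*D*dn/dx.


Step 1: J = q * D * (dn/dx)
Step 2: J = 1.602e-19 * 38.5 * 4.17e+16
Step 3: J = 2.57e-01 A/cm^2

2.57e-01


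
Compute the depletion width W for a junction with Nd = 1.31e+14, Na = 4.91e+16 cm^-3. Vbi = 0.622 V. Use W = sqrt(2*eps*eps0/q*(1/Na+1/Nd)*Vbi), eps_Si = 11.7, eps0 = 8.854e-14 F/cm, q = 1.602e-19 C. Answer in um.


Step 1: 1/Na + 1/Nd = 1/4.91e+16 + 1/1.31e+14 = 7.65395e-15
Step 2: 2*eps*eps0/q = 2*11.7*8.854e-14/1.602e-19 = 1.293281e+07
Step 3: W^2 = 1.293281e+07 * 7.65395e-15 * 0.622 = 6.15700e-08
Step 4: W = sqrt(6.15700e-08) = 2.481e-04 cm = 2.481 um

2.481


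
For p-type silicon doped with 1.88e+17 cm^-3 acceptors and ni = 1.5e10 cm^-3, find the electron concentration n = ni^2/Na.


Step 1: Majority hole concentration p ≈ Na = 1.88e+17 cm^-3
Step 2: n = ni^2 / Na = (1.5e10)^2 / 1.88e+17
Step 3: n = 1.20e+03 cm^-3

1.20e+03


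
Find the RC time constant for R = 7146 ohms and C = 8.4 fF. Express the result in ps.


Step 1: tau = R * C
Step 2: tau = 7146 * 8.4 fF = 7146 * 8.4e-15 F
Step 3: tau = 6.00264e-11 s = 60.0264 ps

60.0264


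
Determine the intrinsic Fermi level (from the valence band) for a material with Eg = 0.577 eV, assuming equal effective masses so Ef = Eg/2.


Step 1: For an intrinsic semiconductor, the Fermi level sits at midgap.
Step 2: Ef = Eg / 2 = 0.577 / 2 = 0.2885 eV

0.2885


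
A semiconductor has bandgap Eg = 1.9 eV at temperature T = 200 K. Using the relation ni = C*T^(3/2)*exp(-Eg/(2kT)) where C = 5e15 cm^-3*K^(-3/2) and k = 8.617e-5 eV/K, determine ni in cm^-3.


Step 1: Compute kT = 8.617e-5 * 200 = 0.017234 eV
Step 2: Exponent = -Eg/(2kT) = -1.9/(2*0.017234) = -55.12359
Step 3: T^(3/2) = 200^1.5 = 2828.43
Step 4: ni = 5e15 * 2828.43 * exp(-55.12359) = 1.62e-05 cm^-3

1.62e-05


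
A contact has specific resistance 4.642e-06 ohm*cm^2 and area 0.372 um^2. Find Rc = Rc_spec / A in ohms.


Step 1: Convert area to cm^2: 0.372 um^2 = 3.7200e-09 cm^2
Step 2: Rc = Rc_spec / A = 4.642e-06 / 3.7200e-09
Step 3: Rc = 1.25e+03 ohms

1.25e+03


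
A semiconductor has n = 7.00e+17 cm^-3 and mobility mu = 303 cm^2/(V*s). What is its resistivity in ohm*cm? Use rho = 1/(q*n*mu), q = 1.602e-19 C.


Step 1: sigma = q * n * mu = 1.602e-19 * 7.00e+17 * 303 = 3.39784e+01 S/cm
Step 2: rho = 1 / sigma = 1 / 3.39784e+01 = 0.02943 ohm*cm

0.02943


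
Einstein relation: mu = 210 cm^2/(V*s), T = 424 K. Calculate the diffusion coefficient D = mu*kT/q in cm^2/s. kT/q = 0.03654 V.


Step 1: D = mu * (kT/q)
Step 2: D = 210 * 0.03654
Step 3: D = 7.67 cm^2/s

7.67


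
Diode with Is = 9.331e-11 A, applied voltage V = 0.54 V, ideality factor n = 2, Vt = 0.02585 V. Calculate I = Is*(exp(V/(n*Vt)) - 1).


Step 1: V/(n*Vt) = 0.54/(2*0.02585) = 10.4449
Step 2: exp(10.4449) = 3.4369e+04
Step 3: I = 9.331e-11 * (3.4369e+04 - 1) = 3.21e-06 A

3.21e-06


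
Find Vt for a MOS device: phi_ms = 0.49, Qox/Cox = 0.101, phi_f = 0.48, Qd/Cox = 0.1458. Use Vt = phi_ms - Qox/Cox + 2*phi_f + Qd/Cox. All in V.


Step 1: Vt = phi_ms - Qox/Cox + 2*phi_f + Qd/Cox
Step 2: Vt = 0.49 - 0.101 + 2*0.48 + 0.1458
Step 3: Vt = 0.49 - 0.101 + 0.96 + 0.1458
Step 4: Vt = 1.4948 V

1.4948


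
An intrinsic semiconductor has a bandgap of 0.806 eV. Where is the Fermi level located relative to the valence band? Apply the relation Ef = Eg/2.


Step 1: For an intrinsic semiconductor, the Fermi level sits at midgap.
Step 2: Ef = Eg / 2 = 0.806 / 2 = 0.403 eV

0.403


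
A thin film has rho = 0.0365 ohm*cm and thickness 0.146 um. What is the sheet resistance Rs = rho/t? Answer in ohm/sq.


Step 1: Convert thickness to cm: t = 0.146 um = 1.4600e-05 cm
Step 2: Rs = rho / t = 0.0365 / 1.4600e-05
Step 3: Rs = 2500.0 ohm/sq

2500.0


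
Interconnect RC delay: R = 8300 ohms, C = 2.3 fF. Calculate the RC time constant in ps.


Step 1: tau = R * C
Step 2: tau = 8300 * 2.3 fF = 8300 * 2.3e-15 F
Step 3: tau = 1.909e-11 s = 19.09 ps

19.09


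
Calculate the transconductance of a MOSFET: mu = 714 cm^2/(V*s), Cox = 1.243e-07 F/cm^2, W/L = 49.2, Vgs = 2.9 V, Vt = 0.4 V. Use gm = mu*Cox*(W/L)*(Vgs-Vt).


Step 1: Vov = Vgs - Vt = 2.9 - 0.4 = 2.5 V
Step 2: gm = mu * Cox * (W/L) * Vov
Step 3: gm = 714 * 1.243e-07 * 49.2 * 2.5 = 1.09e-02 S

1.09e-02


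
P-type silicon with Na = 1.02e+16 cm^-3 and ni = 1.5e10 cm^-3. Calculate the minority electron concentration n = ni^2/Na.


Step 1: Majority hole concentration p ≈ Na = 1.02e+16 cm^-3
Step 2: n = ni^2 / Na = (1.5e10)^2 / 1.02e+16
Step 3: n = 2.21e+04 cm^-3

2.21e+04


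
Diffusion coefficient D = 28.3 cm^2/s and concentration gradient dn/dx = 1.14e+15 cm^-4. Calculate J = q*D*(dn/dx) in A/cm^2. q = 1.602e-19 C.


Step 1: J = q * D * (dn/dx)
Step 2: J = 1.602e-19 * 28.3 * 1.14e+15
Step 3: J = 5.17e-03 A/cm^2

5.17e-03


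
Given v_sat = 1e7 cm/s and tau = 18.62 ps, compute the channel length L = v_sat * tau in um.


Step 1: tau in seconds = 18.62 ps * 1e-12 = 1.8620e-11 s
Step 2: L = v_sat * tau = 1e7 * 1.8620e-11 = 1.8620e-04 cm
Step 3: L in um = 1.8620e-04 * 1e4 = 1.862 um

1.862


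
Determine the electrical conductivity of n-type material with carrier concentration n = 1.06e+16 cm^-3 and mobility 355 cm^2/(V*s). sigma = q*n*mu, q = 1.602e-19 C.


Step 1: sigma = q * n * mu
Step 2: sigma = 1.602e-19 * 1.06e+16 * 355
Step 3: sigma = 6.028e-01 S/cm

6.028e-01


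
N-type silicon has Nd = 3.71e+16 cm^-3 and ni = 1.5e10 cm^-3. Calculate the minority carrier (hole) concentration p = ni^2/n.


Step 1: Since Nd >> ni, n ≈ Nd = 3.71e+16 cm^-3
Step 2: p = ni^2 / n = (1.5e10)^2 / 3.71e+16
Step 3: p = 2.25e20 / 3.71e+16 = 6.06e+03 cm^-3

6.06e+03


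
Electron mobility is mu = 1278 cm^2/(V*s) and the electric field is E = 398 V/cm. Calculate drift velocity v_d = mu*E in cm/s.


Step 1: v_d = mu * E
Step 2: v_d = 1278 * 398 = 508644
Step 3: v_d = 5.09e+05 cm/s

5.09e+05


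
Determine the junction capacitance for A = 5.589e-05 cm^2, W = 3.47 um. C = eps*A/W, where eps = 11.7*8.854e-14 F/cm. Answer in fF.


Step 1: eps_Si = 11.7 * 8.854e-14 = 1.035918e-12 F/cm
Step 2: W in cm = 3.47 * 1e-4 = 3.47e-04 cm
Step 3: C = 1.035918e-12 * 5.589e-05 / 3.47e-04 = 1.668515e-13 F
Step 4: C = 166.85 fF

166.85


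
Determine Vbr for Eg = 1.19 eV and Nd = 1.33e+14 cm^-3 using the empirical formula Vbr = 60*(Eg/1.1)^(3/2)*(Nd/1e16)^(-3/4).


Step 1: Eg/1.1 = 1.19/1.1 = 1.081818
Step 2: (Eg/1.1)^1.5 = 1.081818^1.5 = 1.125204
Step 3: (Nd/1e16)^(-0.75) = (0.0133)^(-0.75) = 25.533554
Step 4: Vbr = 60 * 1.125204 * 25.533554 = 1723.8 V

1723.8


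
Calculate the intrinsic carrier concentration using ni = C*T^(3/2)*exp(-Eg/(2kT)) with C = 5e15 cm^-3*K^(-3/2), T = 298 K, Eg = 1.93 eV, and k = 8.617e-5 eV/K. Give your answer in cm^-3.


Step 1: Compute kT = 8.617e-5 * 298 = 0.02567866 eV
Step 2: Exponent = -Eg/(2kT) = -1.93/(2*0.02567866) = -37.57984
Step 3: T^(3/2) = 298^1.5 = 5144.28
Step 4: ni = 5e15 * 5144.28 * exp(-37.57984) = 1.23e+03 cm^-3

1.23e+03


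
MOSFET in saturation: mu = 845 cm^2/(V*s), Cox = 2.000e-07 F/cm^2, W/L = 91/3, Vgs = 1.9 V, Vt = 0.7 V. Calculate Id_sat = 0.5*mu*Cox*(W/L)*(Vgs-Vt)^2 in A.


Step 1: Overdrive voltage Vov = Vgs - Vt = 1.9 - 0.7 = 1.2 V
Step 2: W/L = 91/3 = 30.3333
Step 3: Id = 0.5 * 845 * 2.000e-07 * 30.3333 * 1.2^2
Step 4: Id = 3.69e-03 A

3.69e-03


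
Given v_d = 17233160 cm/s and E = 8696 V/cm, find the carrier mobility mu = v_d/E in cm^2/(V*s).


Step 1: mu = v_d / E
Step 2: mu = 17233160 / 8696
Step 3: mu = 1981.73 cm^2/(V*s)

1981.73


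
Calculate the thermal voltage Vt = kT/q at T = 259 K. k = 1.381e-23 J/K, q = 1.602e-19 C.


Step 1: kT = 1.381e-23 * 259 = 3.57679e-21 J
Step 2: Vt = kT/q = 3.57679e-21 / 1.602e-19
Step 3: Vt = 0.02233 V

0.02233


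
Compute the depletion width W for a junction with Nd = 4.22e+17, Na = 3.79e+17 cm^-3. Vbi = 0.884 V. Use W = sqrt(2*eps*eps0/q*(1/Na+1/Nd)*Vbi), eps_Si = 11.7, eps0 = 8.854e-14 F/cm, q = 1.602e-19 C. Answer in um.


Step 1: 1/Na + 1/Nd = 1/3.79e+17 + 1/4.22e+17 = 5.00819e-18
Step 2: 2*eps*eps0/q = 2*11.7*8.854e-14/1.602e-19 = 1.293281e+07
Step 3: W^2 = 1.293281e+07 * 5.00819e-18 * 0.884 = 5.72567e-11
Step 4: W = sqrt(5.72567e-11) = 7.567e-06 cm = 0.07567 um

0.07567


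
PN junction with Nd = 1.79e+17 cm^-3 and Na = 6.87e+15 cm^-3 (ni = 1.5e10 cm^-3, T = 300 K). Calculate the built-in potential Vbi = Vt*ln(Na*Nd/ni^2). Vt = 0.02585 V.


Step 1: Compute Na*Nd/ni^2 = 6.87e+15 * 1.79e+17 / (1.5e10)^2 = 5.4655e+12
Step 2: ln(5.4655e+12) = 29.3295
Step 3: Vbi = 0.02585 * 29.3295 = 0.758 V

0.758


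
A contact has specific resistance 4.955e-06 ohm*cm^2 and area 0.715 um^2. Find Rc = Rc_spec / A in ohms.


Step 1: Convert area to cm^2: 0.715 um^2 = 7.1500e-09 cm^2
Step 2: Rc = Rc_spec / A = 4.955e-06 / 7.1500e-09
Step 3: Rc = 6.93e+02 ohms

6.93e+02


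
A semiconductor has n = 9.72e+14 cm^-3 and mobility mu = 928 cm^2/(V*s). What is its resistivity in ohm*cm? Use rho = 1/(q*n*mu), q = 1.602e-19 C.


Step 1: sigma = q * n * mu = 1.602e-19 * 9.72e+14 * 928 = 1.44503e-01 S/cm
Step 2: rho = 1 / sigma = 1 / 1.44503e-01 = 6.92 ohm*cm

6.92


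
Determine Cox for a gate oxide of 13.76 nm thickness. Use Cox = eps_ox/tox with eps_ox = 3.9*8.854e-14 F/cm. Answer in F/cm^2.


Step 1: eps_ox = 3.9 * 8.854e-14 = 3.45306e-13 F/cm
Step 2: tox in cm = 13.76 nm * 1e-7 = 1.3760e-06 cm
Step 3: Cox = 3.45306e-13 / 1.3760e-06 = 2.51e-07 F/cm^2

2.51e-07


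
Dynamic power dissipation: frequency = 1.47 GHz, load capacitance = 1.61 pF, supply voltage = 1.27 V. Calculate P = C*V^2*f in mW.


Step 1: V^2 = 1.27^2 = 1.6129 V^2
Step 2: P = C*V^2*f = 1.61e-12 F * 1.6129 * 1.47e9 Hz
Step 3: P = 3.81725043e-03 W
Step 4: P = 3.817 mW

3.817


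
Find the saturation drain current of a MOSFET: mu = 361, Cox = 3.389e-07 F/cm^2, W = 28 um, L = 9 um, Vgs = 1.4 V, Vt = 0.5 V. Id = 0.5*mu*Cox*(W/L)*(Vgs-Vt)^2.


Step 1: Overdrive voltage Vov = Vgs - Vt = 1.4 - 0.5 = 0.9 V
Step 2: W/L = 28/9 = 3.11111
Step 3: Id = 0.5 * 361 * 3.389e-07 * 3.11111 * 0.9^2
Step 4: Id = 1.54e-04 A

1.54e-04


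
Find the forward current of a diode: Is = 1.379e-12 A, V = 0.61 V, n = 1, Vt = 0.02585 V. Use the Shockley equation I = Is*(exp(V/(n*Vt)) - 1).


Step 1: V/(n*Vt) = 0.61/(1*0.02585) = 23.5977
Step 2: exp(23.5977) = 1.7715e+10
Step 3: I = 1.379e-12 * (1.7715e+10 - 1) = 2.44e-02 A

2.44e-02


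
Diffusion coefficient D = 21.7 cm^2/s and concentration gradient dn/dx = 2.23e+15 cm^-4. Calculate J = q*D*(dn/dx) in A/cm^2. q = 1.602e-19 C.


Step 1: J = q * D * (dn/dx)
Step 2: J = 1.602e-19 * 21.7 * 2.23e+15
Step 3: J = 7.75e-03 A/cm^2

7.75e-03


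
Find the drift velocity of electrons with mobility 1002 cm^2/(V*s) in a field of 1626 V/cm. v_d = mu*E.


Step 1: v_d = mu * E
Step 2: v_d = 1002 * 1626 = 1629252
Step 3: v_d = 1.63e+06 cm/s

1.63e+06


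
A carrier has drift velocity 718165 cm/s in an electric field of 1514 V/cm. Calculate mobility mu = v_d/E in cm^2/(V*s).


Step 1: mu = v_d / E
Step 2: mu = 718165 / 1514
Step 3: mu = 474.35 cm^2/(V*s)

474.35


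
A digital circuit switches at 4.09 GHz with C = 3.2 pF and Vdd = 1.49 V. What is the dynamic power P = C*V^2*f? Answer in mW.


Step 1: V^2 = 1.49^2 = 2.2201 V^2
Step 2: P = C*V^2*f = 3.2e-12 F * 2.2201 * 4.09e9 Hz
Step 3: P = 2.90566688e-02 W
Step 4: P = 29.057 mW

29.057


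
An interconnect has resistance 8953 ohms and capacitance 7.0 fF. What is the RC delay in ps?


Step 1: tau = R * C
Step 2: tau = 8953 * 7.0 fF = 8953 * 7.0e-15 F
Step 3: tau = 6.2671e-11 s = 62.671 ps

62.671


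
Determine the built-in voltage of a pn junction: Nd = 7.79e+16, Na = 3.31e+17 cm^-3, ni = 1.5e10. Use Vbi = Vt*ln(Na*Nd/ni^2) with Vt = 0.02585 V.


Step 1: Compute Na*Nd/ni^2 = 3.31e+17 * 7.79e+16 / (1.5e10)^2 = 1.1460e+14
Step 2: ln(1.1460e+14) = 32.3725
Step 3: Vbi = 0.02585 * 32.3725 = 0.837 V

0.837
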